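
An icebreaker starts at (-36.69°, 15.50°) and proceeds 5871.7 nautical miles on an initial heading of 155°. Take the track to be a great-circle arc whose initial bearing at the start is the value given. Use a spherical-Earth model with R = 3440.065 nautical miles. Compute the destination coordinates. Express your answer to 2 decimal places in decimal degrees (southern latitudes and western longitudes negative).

Central angle δ = d/R = 1.706857 rad.
Start latitude φ₁ = -0.640361 rad; initial bearing θ = 2.705260 rad.
Applying the spherical law of cosines for sides, sin φ₂ = sin φ₁ cos δ + cos φ₁ sin δ cos θ = -0.638990, so φ₂ = -39.72°.
Then Δλ = atan2(0.335757, -0.517428) = 2.565994 rad, from sin θ sin δ cos φ₁ over cos δ − sin φ₁ sin φ₂.
Hence λ₂ = 15.50° + 147.02° = 162.52°.

latitude -39.72°, longitude 162.52°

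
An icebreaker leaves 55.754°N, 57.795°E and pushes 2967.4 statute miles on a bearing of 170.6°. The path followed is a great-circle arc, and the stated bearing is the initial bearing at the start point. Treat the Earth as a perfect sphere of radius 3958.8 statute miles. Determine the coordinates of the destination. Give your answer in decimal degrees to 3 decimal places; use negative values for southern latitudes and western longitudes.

Angular distance δ = d/R = 2967.4 / 3958.8 = 0.749571 rad.
Converting: φ₁ = 0.973091 rad, θ = 2.977532 rad.
Applying the spherical law of cosines for sides, sin φ₂ = sin φ₁ cos δ + cos φ₁ sin δ cos θ = 0.226812, so φ₂ = 13.109°.
For the longitude increment, Δλ = atan2( sin θ sin δ cos φ₁, cos δ − sin φ₁ sin φ₂ ) = atan2(0.062621, 0.544492) = 6.561°.
Hence λ₂ = 57.795° + 6.561° = 64.356°.

latitude 13.109°, longitude 64.356°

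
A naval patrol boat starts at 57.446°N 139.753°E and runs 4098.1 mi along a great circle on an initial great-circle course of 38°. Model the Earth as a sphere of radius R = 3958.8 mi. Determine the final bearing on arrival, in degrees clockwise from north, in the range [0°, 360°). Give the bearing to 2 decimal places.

final bearing 146.91°

The arc subtends δ = 4098.1/3958.8 = 1.035187 rad at the centre.
Start latitude φ₁ = 1.002622 rad; initial bearing θ = 0.663225 rad.
Destination latitude: φ₂ = arcsin( sin φ₁ cos δ + cos φ₁ sin δ cos θ ) = arcsin(0.794822) = 52.638°.
Then Δλ = atan2(0.284890, -0.159578) = 2.081390 rad, from sin θ sin δ cos φ₁ over cos δ − sin φ₁ sin φ₂.
λ₂ = 139.753° + 119.255° = 259.008°, normalized to (−180°, 180°] → -100.992°.
The forward bearing on arrival equals the back-azimuth from the destination plus 180°.
Back-azimuth from P₂ (52.64°, -100.99°) to P₁ (57.45°, 139.75°), with Δλ' = λ₁ − λ₂ = 240.75°: atan2( sin Δλ' cos φ₁ , cos φ₂ sin φ₁ − sin φ₂ cos φ₁ cos Δλ' ) = 326.91°.
Final bearing = (326.91° + 180°) mod 360° = 146.91°.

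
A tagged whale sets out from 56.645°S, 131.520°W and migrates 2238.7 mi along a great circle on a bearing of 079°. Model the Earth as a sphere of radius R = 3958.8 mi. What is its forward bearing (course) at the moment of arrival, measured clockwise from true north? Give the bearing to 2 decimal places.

Angular distance δ = d/R = 2238.7 / 3958.8 = 0.565500 rad.
Start latitude φ₁ = -0.988642 rad; initial bearing θ = 1.378810 rad.
Destination latitude: φ₂ = arcsin( sin φ₁ cos δ + cos φ₁ sin δ cos θ ) = arcsin(-0.649029) = -40.468°.
For the longitude increment, Δλ = atan2( sin θ sin δ cos φ₁, cos δ − sin φ₁ sin φ₂ ) = atan2(0.289204, 0.302200) = 43.741°.
λ₂ = λ₁ + Δλ = -87.779°.
The forward bearing on arrival equals the back-azimuth from the destination plus 180°.
Back-azimuth from P₂ (-40.47°, -87.78°) to P₁ (-56.65°, -131.52°), with Δλ' = λ₁ − λ₂ = -43.74°: atan2( sin Δλ' cos φ₁ , cos φ₂ sin φ₁ − sin φ₂ cos φ₁ cos Δλ' ) = 225.19°.
Final bearing = (225.19° + 180°) mod 360° = 45.19°.

final bearing 45.19°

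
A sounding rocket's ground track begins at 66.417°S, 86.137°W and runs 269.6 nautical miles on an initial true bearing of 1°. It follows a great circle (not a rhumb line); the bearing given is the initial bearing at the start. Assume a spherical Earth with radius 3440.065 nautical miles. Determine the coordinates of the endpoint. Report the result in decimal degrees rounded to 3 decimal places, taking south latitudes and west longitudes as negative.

δ = 269.6/3440.065 = 0.078371 rad (4.4903°).
Start latitude φ₁ = -1.159195 rad; initial bearing θ = 0.017453 rad.
Applying the spherical law of cosines for sides, sin φ₂ = sin φ₁ cos δ + cos φ₁ sin δ cos θ = -0.882351, so φ₂ = -61.927°.
For the longitude increment, Δλ = atan2( sin θ sin δ cos φ₁, cos δ − sin φ₁ sin φ₂ ) = atan2(0.000547, 0.188272) = 0.166°.
Hence λ₂ = -86.137° + 0.166° = -85.971°.

latitude -61.927°, longitude -85.971°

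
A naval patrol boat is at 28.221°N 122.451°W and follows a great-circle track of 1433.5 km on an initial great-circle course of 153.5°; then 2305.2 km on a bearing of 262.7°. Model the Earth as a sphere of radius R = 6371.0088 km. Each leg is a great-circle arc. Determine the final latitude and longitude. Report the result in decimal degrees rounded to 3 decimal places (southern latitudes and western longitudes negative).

latitude 12.912°, longitude -137.603°

Apply the spherical direct solution leg by leg, carrying full precision between legs.
Leg 1: from (28.221°, -122.451°), δ = 1433.5/6371.0088 = 0.225004 rad, θ = 153.5° → φ = 16.560°, λ = -116.490°.
Leg 2: from (16.560°, -116.490°), δ = 2305.2/6371.0088 = 0.361827 rad, θ = 262.7° → φ = 12.912°, λ = -137.603°.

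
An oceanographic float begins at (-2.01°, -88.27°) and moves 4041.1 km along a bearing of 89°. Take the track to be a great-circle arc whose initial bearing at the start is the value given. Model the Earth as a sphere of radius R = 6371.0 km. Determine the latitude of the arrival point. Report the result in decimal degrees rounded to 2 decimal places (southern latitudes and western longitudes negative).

latitude -1.03°

The arc subtends δ = 4041.1/6371 = 0.634296 rad at the centre.
Converting: φ₁ = -0.035081 rad, θ = 1.553343 rad.
Destination latitude: φ₂ = arcsin( sin φ₁ cos δ + cos φ₁ sin δ cos θ ) = arcsin(-0.017916) = -1.03°.
For the longitude increment, Δλ = atan2( sin θ sin δ cos φ₁, cos δ − sin φ₁ sin φ₂ ) = atan2(0.592156, 0.804861) = 36.34°.
λ₂ = -88.27° + 36.34° = -51.93°.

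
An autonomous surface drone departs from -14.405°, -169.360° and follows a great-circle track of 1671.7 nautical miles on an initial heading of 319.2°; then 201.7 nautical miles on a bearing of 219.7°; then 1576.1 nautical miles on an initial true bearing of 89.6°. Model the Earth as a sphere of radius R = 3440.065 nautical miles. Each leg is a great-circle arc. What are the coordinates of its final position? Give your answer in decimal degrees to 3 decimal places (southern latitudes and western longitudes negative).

latitude 4.163°, longitude -163.095°

Apply the spherical direct solution leg by leg, carrying full precision between legs.
Leg 1: from (-14.405°, -169.360°), δ = 1671.7/3440.065 = 0.485950 rad, θ = 319.2° → φ = 7.034°, λ = 172.732°.
Leg 2: from (7.034°, 172.732°), δ = 201.7/3440.065 = 0.058633 rad, θ = 219.7° → φ = 4.445°, λ = 170.580°.
Leg 3: from (4.445°, 170.580°), δ = 1576.1/3440.065 = 0.458160 rad, θ = 89.6° → φ = 4.163°, λ = -163.095°.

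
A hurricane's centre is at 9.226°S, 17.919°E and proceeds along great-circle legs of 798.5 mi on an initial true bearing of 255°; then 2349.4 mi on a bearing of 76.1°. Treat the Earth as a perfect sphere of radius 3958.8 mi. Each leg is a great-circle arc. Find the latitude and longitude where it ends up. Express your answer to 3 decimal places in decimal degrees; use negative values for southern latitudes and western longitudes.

Apply the spherical direct solution leg by leg, carrying full precision between legs.
Leg 1: from (-9.226°, 17.919°), δ = 798.5/3958.8 = 0.201703 rad, θ = 255° → φ = -12.020°, λ = 6.508°.
Leg 2: from (-12.020°, 6.508°), δ = 2349.4/3958.8 = 0.593463 rad, θ = 76.1° → φ = -2.364°, λ = 39.418°.

latitude -2.364°, longitude 39.418°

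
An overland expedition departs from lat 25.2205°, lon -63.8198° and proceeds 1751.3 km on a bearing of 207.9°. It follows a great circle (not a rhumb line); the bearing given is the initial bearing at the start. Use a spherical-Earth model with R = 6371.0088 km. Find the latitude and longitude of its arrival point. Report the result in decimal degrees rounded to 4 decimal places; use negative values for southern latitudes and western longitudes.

Central angle δ = d/R = 0.274886 rad.
With φ₁ = 25.2205° = 0.440181 rad and θ = 207.9° = 3.628540 rad:
sin φ₂ = sin φ₁ cos δ + cos φ₁ sin δ cos θ = (0.426103)(0.962456) + (0.904675)(0.271437)(-0.883766) = 0.193086
φ₂ = asin(0.193086) = 0.194306 rad = 11.1329°.
For the longitude increment, Δλ = atan2( sin θ sin δ cos φ₁, cos δ − sin φ₁ sin φ₂ ) = atan2(-0.114906, 0.880182) = -7.4378°.
Hence λ₂ = -63.8198° + -7.4378° = -71.2576°.

latitude 11.1329°, longitude -71.2576°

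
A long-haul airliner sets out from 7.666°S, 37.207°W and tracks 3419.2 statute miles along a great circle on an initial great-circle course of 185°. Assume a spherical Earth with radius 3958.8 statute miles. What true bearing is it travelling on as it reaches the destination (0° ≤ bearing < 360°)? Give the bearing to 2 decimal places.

Central angle δ = d/R = 0.863696 rad.
With φ₁ = -7.666° = -0.133797 rad and θ = 185° = 3.228859 rad:
Applying the spherical law of cosines for sides, sin φ₂ = sin φ₁ cos δ + cos φ₁ sin δ cos θ = -0.837247, so φ₂ = -56.851°.
For the longitude increment, Δλ = atan2( sin θ sin δ cos φ₁, cos δ − sin φ₁ sin φ₂ ) = atan2(-0.065668, 0.537945) = -6.960°.
λ₂ = λ₁ + Δλ = -44.167°.
The forward bearing on arrival equals the back-azimuth from the destination plus 180°.
Back-azimuth from P₂ (-56.85°, -44.17°) to P₁ (-7.67°, -37.21°), with Δλ' = λ₁ − λ₂ = 6.96°: atan2( sin Δλ' cos φ₁ , cos φ₂ sin φ₁ − sin φ₂ cos φ₁ cos Δλ' ) = 9.09°.
Final bearing = (9.09° + 180°) mod 360° = 189.09°.

final bearing 189.09°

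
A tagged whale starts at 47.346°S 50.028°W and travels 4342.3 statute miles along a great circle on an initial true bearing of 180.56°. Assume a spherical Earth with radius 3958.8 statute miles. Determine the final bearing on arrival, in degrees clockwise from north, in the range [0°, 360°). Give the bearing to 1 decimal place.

Angular distance δ = d/R = 4342.3 / 3958.8 = 1.096873 rad.
With φ₁ = -47.346° = -0.826344 rad and θ = 180.56° = 3.151366 rad:
Applying the spherical law of cosines for sides, sin φ₂ = sin φ₁ cos δ + cos φ₁ sin δ cos θ = -0.938511, so φ₂ = -69.803°.
For the longitude increment, Δλ = atan2( sin θ sin δ cos φ₁, cos δ − sin φ₁ sin φ₂ ) = atan2(-0.005892, -0.233856) = -178.557°.
λ₂ = -50.028° + -178.557° = -228.585°, normalized to (−180°, 180°] → 131.415°.
The forward bearing on arrival equals the back-azimuth from the destination plus 180°.
Back-azimuth from P₂ (-69.8°, 131.4°) to P₁ (-47.3°, -50.0°), with Δλ' = λ₁ − λ₂ = -181.4°: atan2( sin Δλ' cos φ₁ , cos φ₂ sin φ₁ − sin φ₂ cos φ₁ cos Δλ' ) = 178.9°.
Final bearing = (178.9° + 180°) mod 360° = 358.9°.

final bearing 358.9°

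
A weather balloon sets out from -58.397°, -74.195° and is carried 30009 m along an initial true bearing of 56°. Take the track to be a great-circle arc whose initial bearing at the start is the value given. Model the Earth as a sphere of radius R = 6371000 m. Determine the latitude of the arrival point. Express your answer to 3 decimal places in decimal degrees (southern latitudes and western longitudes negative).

latitude -58.245°

Central angle δ = d/R = 0.004710 rad.
Converting: φ₁ = -1.019220 rad, θ = 0.977384 rad.
Applying the spherical law of cosines for sides, sin φ₂ = sin φ₁ cos δ + cos φ₁ sin δ cos θ = -0.850310, so φ₂ = -58.245°.
Then Δλ = atan2(0.002046, 0.275780) = 0.007420 rad, from sin θ sin δ cos φ₁ over cos δ − sin φ₁ sin φ₂.
λ₂ = -74.195° + 0.425° = -73.770°.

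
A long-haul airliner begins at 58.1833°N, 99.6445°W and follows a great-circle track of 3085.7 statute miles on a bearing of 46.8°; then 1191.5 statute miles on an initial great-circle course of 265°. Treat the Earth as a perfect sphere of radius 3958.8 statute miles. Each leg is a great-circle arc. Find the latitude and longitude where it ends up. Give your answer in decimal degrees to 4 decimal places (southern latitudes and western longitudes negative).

Apply the spherical direct solution leg by leg, carrying full precision between legs.
Leg 1: from (58.1833°, -99.6445°), δ = 3085.7/3958.8 = 0.779453 rad, θ = 46.8° → φ = 59.1026°, λ = -5.8634°.
Leg 2: from (59.1026°, -5.8634°), δ = 1191.5/3958.8 = 0.300975 rad, θ = 265° → φ = 53.7309°, λ = -35.8113°.

latitude 53.7309°, longitude -35.8113°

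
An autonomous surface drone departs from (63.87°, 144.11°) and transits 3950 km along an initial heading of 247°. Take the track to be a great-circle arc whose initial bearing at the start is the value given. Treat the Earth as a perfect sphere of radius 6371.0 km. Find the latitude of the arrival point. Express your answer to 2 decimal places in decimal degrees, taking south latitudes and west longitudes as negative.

Central angle δ = d/R = 0.619997 rad.
With φ₁ = 63.87° = 1.114742 rad and θ = 247° = 4.310963 rad:
Applying the spherical law of cosines for sides, sin φ₂ = sin φ₁ cos δ + cos φ₁ sin δ cos θ = 0.630714, so φ₂ = 39.10°.
Then Δλ = atan2(-0.235550, 0.247627) = -0.760409 rad, from sin θ sin δ cos φ₁ over cos δ − sin φ₁ sin φ₂.
Hence λ₂ = 144.11° + -43.57° = 100.54°.

latitude 39.10°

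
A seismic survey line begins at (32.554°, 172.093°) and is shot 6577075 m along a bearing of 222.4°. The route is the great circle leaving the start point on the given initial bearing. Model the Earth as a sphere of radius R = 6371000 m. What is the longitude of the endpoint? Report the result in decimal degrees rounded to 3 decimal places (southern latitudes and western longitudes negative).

The arc subtends δ = 6577075/6371000 = 1.032346 rad at the centre.
With φ₁ = 32.554° = 0.568174 rad and θ = 222.4° = 3.881612 rad:
sin φ₂ = sin φ₁ cos δ + cos φ₁ sin δ cos θ = (0.538094)(0.512806) + (0.842885)(0.858504)(-0.738455) = -0.258423
φ₂ = asin(-0.258423) = -0.261389 rad = -14.977°.
For the longitude increment, Δλ = atan2( sin θ sin δ cos φ₁, cos δ − sin φ₁ sin φ₂ ) = atan2(-0.487939, 0.651862) = -36.816°.
λ₂ = λ₁ + Δλ = 135.277°.

longitude 135.277°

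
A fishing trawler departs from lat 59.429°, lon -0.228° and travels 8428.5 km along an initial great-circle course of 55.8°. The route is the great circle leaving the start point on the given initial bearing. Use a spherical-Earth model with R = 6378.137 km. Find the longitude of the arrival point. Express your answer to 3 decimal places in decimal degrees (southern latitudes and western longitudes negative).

δ = 8428.5/6378.137 = 1.321467 rad (75.7145°).
Converting: φ₁ = 1.037232 rad, θ = 0.973894 rad.
Applying the spherical law of cosines for sides, sin φ₂ = sin φ₁ cos δ + cos φ₁ sin δ cos θ = 0.489494, so φ₂ = 29.307°.
For the longitude increment, Δλ = atan2( sin θ sin δ cos φ₁, cos δ − sin φ₁ sin φ₂ ) = atan2(0.407650, -0.174700) = 113.198°.
λ₂ = -0.228° + 113.198° = 112.970°.

longitude 112.970°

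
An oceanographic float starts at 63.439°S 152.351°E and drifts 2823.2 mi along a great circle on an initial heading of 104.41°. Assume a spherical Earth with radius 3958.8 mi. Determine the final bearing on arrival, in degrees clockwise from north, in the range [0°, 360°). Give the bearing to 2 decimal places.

final bearing 40.84°

Central angle δ = d/R = 0.713145 rad.
Converting: φ₁ = -1.107219 rad, θ = 1.822298 rad.
Destination latitude: φ₂ = arcsin( sin φ₁ cos δ + cos φ₁ sin δ cos θ ) = arcsin(-0.749286) = -48.529°.
For the longitude increment, Δλ = atan2( sin θ sin δ cos φ₁, cos δ − sin φ₁ sin φ₂ ) = atan2(0.283330, 0.086103) = 73.096°.
λ₂ = 152.351° + 73.096° = 225.447°, normalized to (−180°, 180°] → -134.553°.
The forward bearing on arrival equals the back-azimuth from the destination plus 180°.
Back-azimuth from P₂ (-48.53°, -134.55°) to P₁ (-63.44°, 152.35°), with Δλ' = λ₁ − λ₂ = 286.90°: atan2( sin Δλ' cos φ₁ , cos φ₂ sin φ₁ − sin φ₂ cos φ₁ cos Δλ' ) = 220.84°.
Final bearing = (220.84° + 180°) mod 360° = 40.84°.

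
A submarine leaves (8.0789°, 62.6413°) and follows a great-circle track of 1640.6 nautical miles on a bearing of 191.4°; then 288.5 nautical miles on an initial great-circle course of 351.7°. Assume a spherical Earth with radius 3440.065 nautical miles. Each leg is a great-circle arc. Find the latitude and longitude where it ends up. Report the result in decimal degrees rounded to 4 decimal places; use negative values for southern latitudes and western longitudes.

Apply the spherical direct solution leg by leg, carrying full precision between legs.
Leg 1: from (8.0789°, 62.6413°), δ = 1640.6/3440.065 = 0.476910 rad, θ = 191.4° → φ = -18.7028°, λ = 57.1445°.
Leg 2: from (-18.7028°, 57.1445°), δ = 288.5/3440.065 = 0.083865 rad, θ = 351.7° → φ = -13.9467°, λ = 56.4306°.

latitude -13.9467°, longitude 56.4306°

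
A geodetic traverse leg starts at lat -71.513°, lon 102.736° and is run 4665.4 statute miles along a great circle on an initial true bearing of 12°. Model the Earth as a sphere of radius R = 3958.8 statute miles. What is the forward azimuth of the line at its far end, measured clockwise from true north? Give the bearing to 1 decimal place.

Angular distance δ = d/R = 4665.4 / 3958.8 = 1.178488 rad.
Start latitude φ₁ = -1.248137 rad; initial bearing θ = 0.209440 rad.
Applying the spherical law of cosines for sides, sin φ₂ = sin φ₁ cos δ + cos φ₁ sin δ cos θ = -0.075995, so φ₂ = -4.358°.
Δλ = atan2( sin θ sin δ cos φ₁ , cos δ − sin φ₁ sin φ₂ ) = atan2(0.060918, 0.310248) = 0.193886 rad = 11.109°.
λ₂ = 102.736° + 11.109° = 113.845°.
The forward bearing on arrival equals the back-azimuth from the destination plus 180°.
Back-azimuth from P₂ (-4.4°, 113.8°) to P₁ (-71.5°, 102.7°), with Δλ' = λ₁ − λ₂ = -11.1°: atan2( sin Δλ' cos φ₁ , cos φ₂ sin φ₁ − sin φ₂ cos φ₁ cos Δλ' ) = 183.8°.
Final bearing = (183.8° + 180°) mod 360° = 3.8°.

final bearing 3.8°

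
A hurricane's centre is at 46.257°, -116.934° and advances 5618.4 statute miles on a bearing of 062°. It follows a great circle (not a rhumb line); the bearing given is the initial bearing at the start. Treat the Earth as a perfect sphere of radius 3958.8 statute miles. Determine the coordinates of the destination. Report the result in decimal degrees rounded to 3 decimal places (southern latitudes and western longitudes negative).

δ = 5618.4/3958.8 = 1.419218 rad (81.3152°).
With φ₁ = 46.257° = 0.807337 rad and θ = 62° = 1.082104 rad:
Applying the spherical law of cosines for sides, sin φ₂ = sin φ₁ cos δ + cos φ₁ sin δ cos θ = 0.429971, so φ₂ = 25.466°.
Δλ = atan2( sin θ sin δ cos φ₁ , cos δ − sin φ₁ sin φ₂ ) = atan2(0.603492, -0.159633) = 1.829390 rad = 104.816°.
Hence λ₂ = -116.934° + 104.816° = -12.118°.

latitude 25.466°, longitude -12.118°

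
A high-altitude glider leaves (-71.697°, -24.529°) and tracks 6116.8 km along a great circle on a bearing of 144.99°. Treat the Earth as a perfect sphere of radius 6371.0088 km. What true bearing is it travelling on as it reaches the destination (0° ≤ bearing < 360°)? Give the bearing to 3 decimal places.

Angular distance δ = d/R = 6116.8 / 6371.0088 = 0.960099 rad.
Converting: φ₁ = -1.251349 rad, θ = 2.530553 rad.
sin φ₂ = sin φ₁ cos δ + cos φ₁ sin δ cos θ = (-0.949409)(0.573439) + (0.314042)(0.819248)(-0.819052) = -0.755152
φ₂ = asin(-0.755152) = -0.855887 rad = -49.039°.
For the longitude increment, Δλ = atan2( sin θ sin δ cos φ₁, cos δ − sin φ₁ sin φ₂ ) = atan2(0.147606, -0.143510) = 134.194°.
λ₂ = λ₁ + Δλ = 109.665°.
The forward bearing on arrival equals the back-azimuth from the destination plus 180°.
Back-azimuth from P₂ (-49.039°, 109.665°) to P₁ (-71.697°, -24.529°), with Δλ' = λ₁ − λ₂ = -134.194°: atan2( sin Δλ' cos φ₁ , cos φ₂ sin φ₁ − sin φ₂ cos φ₁ cos Δλ' ) = 195.953°.
Final bearing = (195.953° + 180°) mod 360° = 15.953°.

final bearing 15.953°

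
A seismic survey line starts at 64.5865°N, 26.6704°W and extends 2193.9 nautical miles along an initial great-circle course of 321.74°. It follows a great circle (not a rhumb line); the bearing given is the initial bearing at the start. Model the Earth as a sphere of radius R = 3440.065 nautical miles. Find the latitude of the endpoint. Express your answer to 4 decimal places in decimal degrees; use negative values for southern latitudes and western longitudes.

δ = 2193.9/3440.065 = 0.637750 rad (36.5404°).
With φ₁ = 64.5865° = 1.127247 rad and θ = 321.74° = 5.615422 rad:
Applying the spherical law of cosines for sides, sin φ₂ = sin φ₁ cos δ + cos φ₁ sin δ cos θ = 0.926321, so φ₂ = 67.8684°.
Δλ = atan2( sin θ sin δ cos φ₁ , cos δ − sin φ₁ sin φ₂ ) = atan2(-0.158220, -0.033247) = -1.777916 rad = -101.8671°.
λ₂ = -26.6704° + -101.8671° = -128.5375°.

latitude 67.8684°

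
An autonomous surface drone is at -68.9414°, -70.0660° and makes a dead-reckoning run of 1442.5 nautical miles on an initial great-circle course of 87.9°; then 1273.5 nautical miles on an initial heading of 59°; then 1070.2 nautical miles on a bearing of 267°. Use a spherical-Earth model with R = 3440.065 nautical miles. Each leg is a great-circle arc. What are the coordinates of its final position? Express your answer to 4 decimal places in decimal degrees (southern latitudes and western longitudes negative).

latitude -41.9904°, longitude -19.0198°

Apply the spherical direct solution leg by leg, carrying full precision between legs.
Leg 1: from (-68.9414°, -70.0660°), δ = 1442.5/3440.065 = 0.419323 rad, θ = 87.9° → φ = -57.8872°, λ = -20.1248°.
Leg 2: from (-57.8872°, -20.1248°), δ = 1273.5/3440.065 = 0.370196 rad, θ = 59° → φ = -43.6751°, λ = 5.2654°.
Leg 3: from (-43.6751°, 5.2654°), δ = 1070.2/3440.065 = 0.311099 rad, θ = 267° → φ = -41.9904°, λ = -19.0198°.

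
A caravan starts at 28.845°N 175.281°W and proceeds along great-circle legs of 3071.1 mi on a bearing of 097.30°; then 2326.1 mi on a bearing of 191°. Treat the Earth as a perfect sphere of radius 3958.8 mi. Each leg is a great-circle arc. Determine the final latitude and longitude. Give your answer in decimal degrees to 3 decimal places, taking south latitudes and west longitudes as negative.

latitude -17.620°, longitude -135.545°

Apply the spherical direct solution leg by leg, carrying full precision between legs.
Leg 1: from (28.845°, -175.281°), δ = 3071.1/3958.8 = 0.775765 rad, θ = 97.3° → φ = 15.454°, λ = -129.173°.
Leg 2: from (15.454°, -129.173°), δ = 2326.1/3958.8 = 0.587577 rad, θ = 191° → φ = -17.620°, λ = -135.545°.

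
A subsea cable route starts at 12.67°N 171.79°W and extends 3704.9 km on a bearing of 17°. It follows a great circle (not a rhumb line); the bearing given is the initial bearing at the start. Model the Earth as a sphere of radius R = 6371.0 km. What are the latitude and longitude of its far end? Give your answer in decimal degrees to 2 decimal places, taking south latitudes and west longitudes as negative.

δ = 3704.9/6371 = 0.581526 rad (33.3190°).
Converting: φ₁ = 0.221133 rad, θ = 0.296706 rad.
Destination latitude: φ₂ = arcsin( sin φ₁ cos δ + cos φ₁ sin δ cos θ ) = arcsin(0.695789) = 44.09°.
Δλ = atan2( sin θ sin δ cos φ₁ , cos δ − sin φ₁ sin φ₂ ) = atan2(0.156689, 0.683014) = 0.225506 rad = 12.92°.
λ₂ = -171.79° + 12.92° = -158.87°.

latitude 44.09°, longitude -158.87°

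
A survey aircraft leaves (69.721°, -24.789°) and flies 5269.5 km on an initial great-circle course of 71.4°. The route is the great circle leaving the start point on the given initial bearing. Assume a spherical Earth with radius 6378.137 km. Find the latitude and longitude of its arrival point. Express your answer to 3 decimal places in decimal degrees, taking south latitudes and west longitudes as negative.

Angular distance δ = d/R = 5269.5 / 6378.137 = 0.826182 rad.
Converting: φ₁ = 1.216861 rad, θ = 1.246165 rad.
sin φ₂ = sin φ₁ cos δ + cos φ₁ sin δ cos θ = (0.938016)(0.677688) + (0.346592)(0.735349)(0.318959) = 0.716975
φ₂ = asin(0.716975) = 0.799453 rad = 45.805°.
Δλ = atan2( sin θ sin δ cos φ₁ , cos δ − sin φ₁ sin φ₂ ) = atan2(0.241554, 0.005155) = 1.549459 rad = 88.777°.
λ₂ = λ₁ + Δλ = 63.988°.

latitude 45.805°, longitude 63.988°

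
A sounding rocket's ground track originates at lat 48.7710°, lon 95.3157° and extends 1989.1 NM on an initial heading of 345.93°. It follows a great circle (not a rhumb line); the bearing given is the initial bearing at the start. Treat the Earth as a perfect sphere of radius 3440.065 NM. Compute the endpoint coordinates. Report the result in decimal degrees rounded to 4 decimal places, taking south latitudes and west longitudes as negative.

Angular distance δ = d/R = 1989.1 / 3440.065 = 0.578216 rad.
Start latitude φ₁ = 0.851215 rad; initial bearing θ = 6.037617 rad.
sin φ₂ = sin φ₁ cos δ + cos φ₁ sin δ cos θ = (0.752081)(0.837439) + (0.659070)(0.546531)(0.969999) = 0.979218
φ₂ = asin(0.979218) = 1.366570 rad = 78.2987°.
Δλ = atan2( sin θ sin δ cos φ₁ , cos δ − sin φ₁ sin φ₂ ) = atan2(-0.087568, 0.100987) = -0.714347 rad = -40.9291°.
Hence λ₂ = 95.3157° + -40.9291° = 54.3866°.

latitude 78.2987°, longitude 54.3866°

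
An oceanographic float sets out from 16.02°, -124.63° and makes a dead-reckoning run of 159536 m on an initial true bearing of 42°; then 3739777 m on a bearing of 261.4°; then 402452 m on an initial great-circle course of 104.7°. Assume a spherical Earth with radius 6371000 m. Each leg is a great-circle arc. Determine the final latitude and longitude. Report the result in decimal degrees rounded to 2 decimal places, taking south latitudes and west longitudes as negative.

latitude 8.59°, longitude -153.82°

Apply the spherical direct solution leg by leg, carrying full precision between legs.
Leg 1: from (16.02°, -124.63°), δ = 159536/6371000 = 0.025041 rad, θ = 42° → φ = 17.08°, λ = -123.63°.
Leg 2: from (17.08°, -123.63°), δ = 3739777/6371000 = 0.587000 rad, θ = 261.4° → φ = 9.52°, λ = -157.36°.
Leg 3: from (9.52°, -157.36°), δ = 402452/6371000 = 0.063169 rad, θ = 104.7° → φ = 8.59°, λ = -153.82°.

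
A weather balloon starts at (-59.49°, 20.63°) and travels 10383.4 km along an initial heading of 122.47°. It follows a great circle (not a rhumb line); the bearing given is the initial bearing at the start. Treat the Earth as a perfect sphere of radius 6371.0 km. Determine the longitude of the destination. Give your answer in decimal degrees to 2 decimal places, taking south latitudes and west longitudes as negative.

Angular distance δ = d/R = 10383.4 / 6371 = 1.629791 rad.
Converting: φ₁ = -1.038296 rad, θ = 2.137505 rad.
Applying the spherical law of cosines for sides, sin φ₂ = sin φ₁ cos δ + cos φ₁ sin δ cos θ = -0.221286, so φ₂ = -12.78°.
Then Δλ = atan2(0.427578, -0.249607) = 2.099196 rad, from sin θ sin δ cos φ₁ over cos δ − sin φ₁ sin φ₂.
λ₂ = λ₁ + Δλ = 140.91°.

longitude 140.91°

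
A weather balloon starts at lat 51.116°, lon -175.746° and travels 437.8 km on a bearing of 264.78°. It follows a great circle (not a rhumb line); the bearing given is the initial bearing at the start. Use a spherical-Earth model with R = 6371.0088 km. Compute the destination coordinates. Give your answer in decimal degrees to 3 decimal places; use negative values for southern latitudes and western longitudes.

δ = 437.8/6371.0088 = 0.068718 rad (3.9372°).
Converting: φ₁ = 0.892143 rad, θ = 4.621283 rad.
sin φ₂ = sin φ₁ cos δ + cos φ₁ sin δ cos θ = (0.778418)(0.997640) + (0.627746)(0.068663)(-0.090980) = 0.772660
φ₂ = asin(0.772660) = 0.883020 rad = 50.593°.
Then Δλ = atan2(-0.042924, 0.396187) = -0.107923 rad, from sin θ sin δ cos φ₁ over cos δ − sin φ₁ sin φ₂.
λ₂ = -175.746° + -6.184° = -181.930°, normalized to (−180°, 180°] → 178.070°.

latitude 50.593°, longitude 178.070°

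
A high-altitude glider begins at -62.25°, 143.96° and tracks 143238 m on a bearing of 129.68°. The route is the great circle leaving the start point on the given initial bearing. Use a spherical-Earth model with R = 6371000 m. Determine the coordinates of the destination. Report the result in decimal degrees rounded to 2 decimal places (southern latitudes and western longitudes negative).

latitude -63.06°, longitude 146.15°

Angular distance δ = d/R = 143238 / 6371000 = 0.022483 rad.
Start latitude φ₁ = -1.086467 rad; initial bearing θ = 2.263343 rad.
Destination latitude: φ₂ = arcsin( sin φ₁ cos δ + cos φ₁ sin δ cos θ ) = arcsin(-0.891447) = -63.06°.
Δλ = atan2( sin θ sin δ cos φ₁ , cos δ − sin φ₁ sin φ₂ ) = atan2(0.008056, 0.210827) = 0.038193 rad = 2.19°.
λ₂ = λ₁ + Δλ = 146.15°.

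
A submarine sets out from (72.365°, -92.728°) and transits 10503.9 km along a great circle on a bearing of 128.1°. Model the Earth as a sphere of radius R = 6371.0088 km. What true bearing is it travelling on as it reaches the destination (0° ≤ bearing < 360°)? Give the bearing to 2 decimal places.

δ = 10503.9/6371.0088 = 1.648703 rad (94.4637°).
Start latitude φ₁ = 1.263008 rad; initial bearing θ = 2.235767 rad.
Destination latitude: φ₂ = arcsin( sin φ₁ cos δ + cos φ₁ sin δ cos θ ) = arcsin(-0.260536) = -15.102°.
Δλ = atan2( sin θ sin δ cos φ₁ , cos δ − sin φ₁ sin φ₂ ) = atan2(0.237681, 0.170464) = 0.948620 rad = 54.352°.
Hence λ₂ = -92.728° + 54.352° = -38.376°.
The forward bearing on arrival equals the back-azimuth from the destination plus 180°.
Back-azimuth from P₂ (-15.10°, -38.38°) to P₁ (72.36°, -92.73°), with Δλ' = λ₁ − λ₂ = -54.35°: atan2( sin Δλ' cos φ₁ , cos φ₂ sin φ₁ − sin φ₂ cos φ₁ cos Δλ' ) = 345.70°.
Final bearing = (345.70° + 180°) mod 360° = 165.70°.

final bearing 165.70°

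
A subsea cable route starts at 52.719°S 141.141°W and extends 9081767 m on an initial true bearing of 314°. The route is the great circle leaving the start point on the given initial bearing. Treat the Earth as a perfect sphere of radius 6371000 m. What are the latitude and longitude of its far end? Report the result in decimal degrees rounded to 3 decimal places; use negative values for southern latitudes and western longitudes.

latitude 17.525°, longitude 170.579°

Central angle δ = d/R = 1.425485 rad.
With φ₁ = -52.719° = -0.920120 rad and θ = 314° = 5.480334 rad:
Applying the spherical law of cosines for sides, sin φ₂ = sin φ₁ cos δ + cos φ₁ sin δ cos θ = 0.301123, so φ₂ = 17.525°.
Δλ = atan2( sin θ sin δ cos φ₁ , cos δ − sin φ₁ sin φ₂ ) = atan2(-0.431130, 0.384396) = -0.842640 rad = -48.280°.
λ₂ = -141.141° + -48.280° = -189.421°, normalized to (−180°, 180°] → 170.579°.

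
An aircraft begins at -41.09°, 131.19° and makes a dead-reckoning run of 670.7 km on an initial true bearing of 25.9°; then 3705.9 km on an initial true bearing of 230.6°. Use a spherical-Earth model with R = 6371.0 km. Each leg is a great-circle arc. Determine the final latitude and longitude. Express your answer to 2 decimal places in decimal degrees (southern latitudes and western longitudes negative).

Apply the spherical direct solution leg by leg, carrying full precision between legs.
Leg 1: from (-41.09°, 131.19°), δ = 670.7/6371 = 0.105274 rad, θ = 25.9° → φ = -35.62°, λ = 134.43°.
Leg 2: from (-35.62°, 134.43°), δ = 3705.9/6371 = 0.581683 rad, θ = 230.6° → φ = -50.36°, λ = 92.70°.

latitude -50.36°, longitude 92.70°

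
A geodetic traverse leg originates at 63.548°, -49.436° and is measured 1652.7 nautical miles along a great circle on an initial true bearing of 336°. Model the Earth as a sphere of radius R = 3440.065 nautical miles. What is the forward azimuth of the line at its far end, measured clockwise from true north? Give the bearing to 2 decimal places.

Angular distance δ = d/R = 1652.7 / 3440.065 = 0.480427 rad.
Start latitude φ₁ = 1.109122 rad; initial bearing θ = 5.864306 rad.
Applying the spherical law of cosines for sides, sin φ₂ = sin φ₁ cos δ + cos φ₁ sin δ cos θ = 0.982026, so φ₂ = 79.120°.
For the longitude increment, Δλ = atan2( sin θ sin δ cos φ₁, cos δ − sin φ₁ sin φ₂ ) = atan2(-0.083734, 0.007582) = -84.826°.
λ₂ = λ₁ + Δλ = -134.262°.
The forward bearing on arrival equals the back-azimuth from the destination plus 180°.
Back-azimuth from P₂ (79.12°, -134.26°) to P₁ (63.55°, -49.44°), with Δλ' = λ₁ − λ₂ = 84.83°: atan2( sin Δλ' cos φ₁ , cos φ₂ sin φ₁ − sin φ₂ cos φ₁ cos Δλ' ) = 73.72°.
Final bearing = (73.72° + 180°) mod 360° = 253.72°.

final bearing 253.72°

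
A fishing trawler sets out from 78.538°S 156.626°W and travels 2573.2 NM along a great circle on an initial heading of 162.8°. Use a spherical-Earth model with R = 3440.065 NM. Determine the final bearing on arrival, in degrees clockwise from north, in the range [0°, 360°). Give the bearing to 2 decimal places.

δ = 2573.2/3440.065 = 0.748009 rad (42.8578°).
Start latitude φ₁ = -1.370747 rad; initial bearing θ = 2.841396 rad.
Destination latitude: φ₂ = arcsin( sin φ₁ cos δ + cos φ₁ sin δ cos θ ) = arcsin(-0.847545) = -57.946°.
Then Δλ = atan2(0.039969, -0.097597) = 2.752897 rad, from sin θ sin δ cos φ₁ over cos δ − sin φ₁ sin φ₂.
Hence λ₂ = -156.626° + 157.729° = 1.103°.
The forward bearing on arrival equals the back-azimuth from the destination plus 180°.
Back-azimuth from P₂ (-57.95°, 1.10°) to P₁ (-78.54°, -156.63°), with Δλ' = λ₁ − λ₂ = -157.73°: atan2( sin Δλ' cos φ₁ , cos φ₂ sin φ₁ − sin φ₂ cos φ₁ cos Δλ' ) = 186.36°.
Final bearing = (186.36° + 180°) mod 360° = 6.36°.

final bearing 6.36°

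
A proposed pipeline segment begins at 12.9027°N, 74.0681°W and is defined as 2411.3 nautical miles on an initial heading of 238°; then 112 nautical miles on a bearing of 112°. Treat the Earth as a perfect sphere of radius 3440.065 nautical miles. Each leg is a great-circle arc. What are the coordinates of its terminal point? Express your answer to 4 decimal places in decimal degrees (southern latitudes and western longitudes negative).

Apply the spherical direct solution leg by leg, carrying full precision between legs.
Leg 1: from (12.9027°, -74.0681°), δ = 2411.3/3440.065 = 0.700946 rad, θ = 238° → φ = -9.3513°, λ = -107.7311°.
Leg 2: from (-9.3513°, -107.7311°), δ = 112/3440.065 = 0.032558 rad, θ = 112° → φ = -10.0457°, λ = -105.9746°.

latitude -10.0457°, longitude -105.9746°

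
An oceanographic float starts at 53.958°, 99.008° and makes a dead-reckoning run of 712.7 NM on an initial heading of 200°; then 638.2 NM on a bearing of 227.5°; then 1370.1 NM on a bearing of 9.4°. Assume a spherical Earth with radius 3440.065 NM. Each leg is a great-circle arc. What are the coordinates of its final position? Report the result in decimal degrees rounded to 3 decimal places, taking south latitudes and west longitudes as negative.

latitude 57.413°, longitude 90.711°

Apply the spherical direct solution leg by leg, carrying full precision between legs.
Leg 1: from (53.958°, 99.008°), δ = 712.7/3440.065 = 0.207176 rad, θ = 200° → φ = 42.654°, λ = 93.519°.
Leg 2: from (42.654°, 93.519°), δ = 638.2/3440.065 = 0.185520 rad, θ = 227.5° → φ = 35.050°, λ = 83.956°.
Leg 3: from (35.050°, 83.956°), δ = 1370.1/3440.065 = 0.398277 rad, θ = 9.4° → φ = 57.413°, λ = 90.711°.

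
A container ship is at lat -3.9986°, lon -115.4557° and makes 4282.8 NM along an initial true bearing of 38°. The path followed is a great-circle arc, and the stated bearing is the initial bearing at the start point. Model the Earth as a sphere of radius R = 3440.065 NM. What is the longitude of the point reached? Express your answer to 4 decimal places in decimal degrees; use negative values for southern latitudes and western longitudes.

Angular distance δ = d/R = 4282.8 / 3440.065 = 1.244976 rad.
With φ₁ = -3.9986° = -0.069789 rad and θ = 38° = 0.663225 rad:
Destination latitude: φ₂ = arcsin( sin φ₁ cos δ + cos φ₁ sin δ cos θ ) = arcsin(0.722415) = 46.2542°.
For the longitude increment, Δλ = atan2( sin θ sin δ cos φ₁, cos δ − sin φ₁ sin φ₂ ) = atan2(0.581851, 0.370461) = 57.5153°.
Hence λ₂ = -115.4557° + 57.5153° = -57.9404°.

longitude -57.9404°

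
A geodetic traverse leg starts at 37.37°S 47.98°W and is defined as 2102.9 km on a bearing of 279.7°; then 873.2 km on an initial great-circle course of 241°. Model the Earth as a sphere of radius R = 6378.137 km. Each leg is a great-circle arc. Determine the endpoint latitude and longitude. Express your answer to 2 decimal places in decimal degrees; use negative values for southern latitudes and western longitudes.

Apply the spherical direct solution leg by leg, carrying full precision between legs.
Leg 1: from (-37.37°, -47.98°), δ = 2102.9/6378.137 = 0.329704 rad, θ = 279.7° → φ = -32.07°, λ = -70.10°.
Leg 2: from (-32.07°, -70.10°), δ = 873.2/6378.137 = 0.136905 rad, θ = 241° → φ = -35.59°, λ = -78.54°.

latitude -35.59°, longitude -78.54°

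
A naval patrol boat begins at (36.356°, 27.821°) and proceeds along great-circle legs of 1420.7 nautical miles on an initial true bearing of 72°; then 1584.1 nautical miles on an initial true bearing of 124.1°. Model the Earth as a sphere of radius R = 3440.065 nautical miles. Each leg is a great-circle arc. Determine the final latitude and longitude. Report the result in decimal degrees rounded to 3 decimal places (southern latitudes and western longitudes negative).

latitude 22.646°, longitude 81.207°

Apply the spherical direct solution leg by leg, carrying full precision between legs.
Leg 1: from (36.356°, 27.821°), δ = 1420.7/3440.065 = 0.412986 rad, θ = 72° → φ = 40.004°, λ = 57.709°.
Leg 2: from (40.004°, 57.709°), δ = 1584.1/3440.065 = 0.460485 rad, θ = 124.1° → φ = 22.646°, λ = 81.207°.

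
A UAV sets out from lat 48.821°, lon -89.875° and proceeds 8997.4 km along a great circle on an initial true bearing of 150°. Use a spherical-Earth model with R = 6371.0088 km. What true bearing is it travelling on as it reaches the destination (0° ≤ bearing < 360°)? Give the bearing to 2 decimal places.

final bearing 158.44°

Angular distance δ = d/R = 8997.4 / 6371.0088 = 1.412241 rad.
Start latitude φ₁ = 0.852087 rad; initial bearing θ = 2.617994 rad.
Applying the spherical law of cosines for sides, sin φ₂ = sin φ₁ cos δ + cos φ₁ sin δ cos θ = -0.444212, so φ₂ = -26.373°.
Δλ = atan2( sin θ sin δ cos φ₁ , cos δ − sin φ₁ sin φ₂ ) = atan2(0.325077, 0.492231) = 0.583663 rad = 33.441°.
λ₂ = λ₁ + Δλ = -56.434°.
The forward bearing on arrival equals the back-azimuth from the destination plus 180°.
Back-azimuth from P₂ (-26.37°, -56.43°) to P₁ (48.82°, -89.88°), with Δλ' = λ₁ − λ₂ = -33.44°: atan2( sin Δλ' cos φ₁ , cos φ₂ sin φ₁ − sin φ₂ cos φ₁ cos Δλ' ) = 338.44°.
Final bearing = (338.44° + 180°) mod 360° = 158.44°.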